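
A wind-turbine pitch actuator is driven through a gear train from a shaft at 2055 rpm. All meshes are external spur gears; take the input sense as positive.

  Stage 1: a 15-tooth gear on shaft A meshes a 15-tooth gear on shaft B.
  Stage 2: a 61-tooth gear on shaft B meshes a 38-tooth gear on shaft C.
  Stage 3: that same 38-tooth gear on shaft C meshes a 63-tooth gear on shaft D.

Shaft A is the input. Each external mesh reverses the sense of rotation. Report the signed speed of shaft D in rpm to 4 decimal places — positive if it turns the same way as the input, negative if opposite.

-1989.7619 rpm (opposite to input, |ω| = 1989.7619 rpm)

Stage 1 [15T→15T]: ω = 2055.0000×15/15 = 2055.0000 rpm, dir flips to −; running = −2055.0000
Stage 2 [61T→38T]: ω = 2055.0000×61/38 = 3298.8158 rpm, dir flips to +; running = +3298.8158
Stage 3 [38T→63T]: ω = 3298.8158×38/63 = 1989.7619 rpm, dir flips to −; running = −1989.7619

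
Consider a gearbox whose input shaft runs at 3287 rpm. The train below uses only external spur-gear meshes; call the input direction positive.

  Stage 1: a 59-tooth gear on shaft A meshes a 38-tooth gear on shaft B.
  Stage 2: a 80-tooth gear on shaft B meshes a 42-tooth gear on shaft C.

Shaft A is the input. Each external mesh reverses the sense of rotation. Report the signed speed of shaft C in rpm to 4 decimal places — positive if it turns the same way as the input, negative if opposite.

Stage 1 [59T→38T]: ω = 3287.0000×59/38 = 5103.5000 rpm, dir flips to −; running = −5103.5000
Stage 2 [80T→42T]: ω = 5103.5000×80/42 = 9720.9524 rpm, dir flips to +; running = +9720.9524

+9720.9524 rpm (same as input, |ω| = 9720.9524 rpm)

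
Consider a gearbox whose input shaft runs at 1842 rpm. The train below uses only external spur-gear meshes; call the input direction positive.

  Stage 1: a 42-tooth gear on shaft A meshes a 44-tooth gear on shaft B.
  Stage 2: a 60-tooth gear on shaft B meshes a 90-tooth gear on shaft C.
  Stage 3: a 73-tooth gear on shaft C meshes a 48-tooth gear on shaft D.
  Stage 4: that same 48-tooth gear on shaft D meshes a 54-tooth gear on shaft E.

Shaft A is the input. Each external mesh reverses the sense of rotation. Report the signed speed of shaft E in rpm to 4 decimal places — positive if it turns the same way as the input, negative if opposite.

Stage 1 [42T→44T]: ω = 1842.0000×42/44 = 1758.2727 rpm, dir flips to −; running = −1758.2727
Stage 2 [60T→90T]: ω = 1758.2727×60/90 = 1172.1818 rpm, dir flips to +; running = +1172.1818
Stage 3 [73T→48T]: ω = 1172.1818×73/48 = 1782.6932 rpm, dir flips to −; running = −1782.6932
Stage 4 [48T→54T]: ω = 1782.6932×48/54 = 1584.6162 rpm, dir flips to +; running = +1584.6162

+1584.6162 rpm (same as input, |ω| = 1584.6162 rpm)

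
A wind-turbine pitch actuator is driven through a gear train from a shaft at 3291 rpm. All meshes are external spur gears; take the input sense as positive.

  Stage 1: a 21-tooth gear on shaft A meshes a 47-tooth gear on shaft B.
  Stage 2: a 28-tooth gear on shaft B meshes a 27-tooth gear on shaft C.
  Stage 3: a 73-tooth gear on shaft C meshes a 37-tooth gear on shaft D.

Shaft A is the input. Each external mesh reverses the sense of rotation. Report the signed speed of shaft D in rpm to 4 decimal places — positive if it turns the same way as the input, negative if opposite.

Stage 1 [21T→47T]: ω = 3291.0000×21/47 = 1470.4468 rpm, dir flips to −; running = −1470.4468
Stage 2 [28T→27T]: ω = 1470.4468×28/27 = 1524.9078 rpm, dir flips to +; running = +1524.9078
Stage 3 [73T→37T]: ω = 1524.9078×73/37 = 3008.6019 rpm, dir flips to −; running = −3008.6019

-3008.6019 rpm (opposite to input, |ω| = 3008.6019 rpm)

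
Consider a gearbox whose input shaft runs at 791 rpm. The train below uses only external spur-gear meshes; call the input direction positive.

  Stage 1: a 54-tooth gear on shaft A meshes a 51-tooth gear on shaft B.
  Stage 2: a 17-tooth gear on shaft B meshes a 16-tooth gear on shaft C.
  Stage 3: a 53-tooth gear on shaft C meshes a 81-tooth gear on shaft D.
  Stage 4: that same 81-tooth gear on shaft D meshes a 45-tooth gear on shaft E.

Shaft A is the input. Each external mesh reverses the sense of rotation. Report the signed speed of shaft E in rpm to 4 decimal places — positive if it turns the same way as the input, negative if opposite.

Stage 1 [54T→51T]: ω = 791.0000×54/51 = 837.5294 rpm, dir flips to −; running = −837.5294
Stage 2 [17T→16T]: ω = 837.5294×17/16 = 889.8750 rpm, dir flips to +; running = +889.8750
Stage 3 [53T→81T]: ω = 889.8750×53/81 = 582.2639 rpm, dir flips to −; running = −582.2639
Stage 4 [81T→45T]: ω = 582.2639×81/45 = 1048.0750 rpm, dir flips to +; running = +1048.0750

+1048.0750 rpm (same as input, |ω| = 1048.0750 rpm)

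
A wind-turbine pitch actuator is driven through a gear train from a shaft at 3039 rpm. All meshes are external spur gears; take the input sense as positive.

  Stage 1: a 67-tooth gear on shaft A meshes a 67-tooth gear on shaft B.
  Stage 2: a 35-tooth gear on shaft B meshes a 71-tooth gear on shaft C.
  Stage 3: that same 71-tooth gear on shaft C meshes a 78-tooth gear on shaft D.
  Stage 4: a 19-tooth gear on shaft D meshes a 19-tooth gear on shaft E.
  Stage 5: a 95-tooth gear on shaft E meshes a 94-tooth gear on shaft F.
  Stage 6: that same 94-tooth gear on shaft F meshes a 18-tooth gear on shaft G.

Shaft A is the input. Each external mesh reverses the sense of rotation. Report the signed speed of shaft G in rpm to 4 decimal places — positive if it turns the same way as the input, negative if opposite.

Stage 1 [67T→67T]: ω = 3039.0000×67/67 = 3039.0000 rpm, dir flips to −; running = −3039.0000
Stage 2 [35T→71T]: ω = 3039.0000×35/71 = 1498.0986 rpm, dir flips to +; running = +1498.0986
Stage 3 [71T→78T]: ω = 1498.0986×71/78 = 1363.6538 rpm, dir flips to −; running = −1363.6538
Stage 4 [19T→19T]: ω = 1363.6538×19/19 = 1363.6538 rpm, dir flips to +; running = +1363.6538
Stage 5 [95T→94T]: ω = 1363.6538×95/94 = 1378.1608 rpm, dir flips to −; running = −1378.1608
Stage 6 [94T→18T]: ω = 1378.1608×94/18 = 7197.0620 rpm, dir flips to +; running = +7197.0620

+7197.0620 rpm (same as input, |ω| = 7197.0620 rpm)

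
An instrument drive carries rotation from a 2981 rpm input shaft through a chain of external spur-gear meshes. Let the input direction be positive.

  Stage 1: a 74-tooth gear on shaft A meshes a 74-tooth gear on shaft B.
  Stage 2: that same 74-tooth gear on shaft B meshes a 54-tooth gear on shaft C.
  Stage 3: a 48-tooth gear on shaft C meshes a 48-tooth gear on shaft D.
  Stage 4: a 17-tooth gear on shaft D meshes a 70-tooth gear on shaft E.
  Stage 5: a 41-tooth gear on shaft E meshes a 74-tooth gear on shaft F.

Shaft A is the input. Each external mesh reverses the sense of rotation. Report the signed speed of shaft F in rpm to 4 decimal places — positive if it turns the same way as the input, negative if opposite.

-549.6712 rpm (opposite to input, |ω| = 549.6712 rpm)

Stage 1 [74T→74T]: ω = 2981.0000×74/74 = 2981.0000 rpm, dir flips to −; running = −2981.0000
Stage 2 [74T→54T]: ω = 2981.0000×74/54 = 4085.0741 rpm, dir flips to +; running = +4085.0741
Stage 3 [48T→48T]: ω = 4085.0741×48/48 = 4085.0741 rpm, dir flips to −; running = −4085.0741
Stage 4 [17T→70T]: ω = 4085.0741×17/70 = 992.0894 rpm, dir flips to +; running = +992.0894
Stage 5 [41T→74T]: ω = 992.0894×41/74 = 549.6712 rpm, dir flips to −; running = −549.6712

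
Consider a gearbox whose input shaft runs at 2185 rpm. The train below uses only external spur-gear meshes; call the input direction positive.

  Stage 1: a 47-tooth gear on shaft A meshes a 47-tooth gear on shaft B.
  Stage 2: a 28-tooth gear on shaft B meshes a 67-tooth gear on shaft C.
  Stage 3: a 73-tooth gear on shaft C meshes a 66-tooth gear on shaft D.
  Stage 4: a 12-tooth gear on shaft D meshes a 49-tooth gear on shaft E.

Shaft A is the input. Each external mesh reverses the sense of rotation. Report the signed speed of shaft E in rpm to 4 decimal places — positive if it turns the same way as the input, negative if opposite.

+247.3425 rpm (same as input, |ω| = 247.3425 rpm)

Stage 1 [47T→47T]: ω = 2185.0000×47/47 = 2185.0000 rpm, dir flips to −; running = −2185.0000
Stage 2 [28T→67T]: ω = 2185.0000×28/67 = 913.1343 rpm, dir flips to +; running = +913.1343
Stage 3 [73T→66T]: ω = 913.1343×73/66 = 1009.9819 rpm, dir flips to −; running = −1009.9819
Stage 4 [12T→49T]: ω = 1009.9819×12/49 = 247.3425 rpm, dir flips to +; running = +247.3425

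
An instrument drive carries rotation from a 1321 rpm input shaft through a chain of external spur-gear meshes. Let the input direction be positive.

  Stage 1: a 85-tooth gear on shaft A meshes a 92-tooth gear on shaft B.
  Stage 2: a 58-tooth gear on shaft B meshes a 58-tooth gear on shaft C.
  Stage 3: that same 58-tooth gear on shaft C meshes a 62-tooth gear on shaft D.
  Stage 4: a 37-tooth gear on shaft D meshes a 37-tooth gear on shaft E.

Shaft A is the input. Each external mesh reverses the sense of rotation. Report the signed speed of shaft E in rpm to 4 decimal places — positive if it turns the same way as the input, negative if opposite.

Stage 1 [85T→92T]: ω = 1321.0000×85/92 = 1220.4891 rpm, dir flips to −; running = −1220.4891
Stage 2 [58T→58T]: ω = 1220.4891×58/58 = 1220.4891 rpm, dir flips to +; running = +1220.4891
Stage 3 [58T→62T]: ω = 1220.4891×58/62 = 1141.7479 rpm, dir flips to −; running = −1141.7479
Stage 4 [37T→37T]: ω = 1141.7479×37/37 = 1141.7479 rpm, dir flips to +; running = +1141.7479

+1141.7479 rpm (same as input, |ω| = 1141.7479 rpm)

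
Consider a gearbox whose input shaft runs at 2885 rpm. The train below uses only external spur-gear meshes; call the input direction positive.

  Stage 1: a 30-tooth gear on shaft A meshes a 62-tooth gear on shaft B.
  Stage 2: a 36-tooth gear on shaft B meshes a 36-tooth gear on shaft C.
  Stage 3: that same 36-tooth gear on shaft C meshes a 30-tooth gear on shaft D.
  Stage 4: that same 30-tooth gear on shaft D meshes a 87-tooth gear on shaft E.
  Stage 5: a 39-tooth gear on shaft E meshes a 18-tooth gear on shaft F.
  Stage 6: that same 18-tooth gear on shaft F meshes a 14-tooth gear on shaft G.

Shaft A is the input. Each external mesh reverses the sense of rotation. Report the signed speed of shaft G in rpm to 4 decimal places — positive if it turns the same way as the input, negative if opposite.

+1609.1451 rpm (same as input, |ω| = 1609.1451 rpm)

Stage 1 [30T→62T]: ω = 2885.0000×30/62 = 1395.9677 rpm, dir flips to −; running = −1395.9677
Stage 2 [36T→36T]: ω = 1395.9677×36/36 = 1395.9677 rpm, dir flips to +; running = +1395.9677
Stage 3 [36T→30T]: ω = 1395.9677×36/30 = 1675.1613 rpm, dir flips to −; running = −1675.1613
Stage 4 [30T→87T]: ω = 1675.1613×30/87 = 577.6418 rpm, dir flips to +; running = +577.6418
Stage 5 [39T→18T]: ω = 577.6418×39/18 = 1251.5573 rpm, dir flips to −; running = −1251.5573
Stage 6 [18T→14T]: ω = 1251.5573×18/14 = 1609.1451 rpm, dir flips to +; running = +1609.1451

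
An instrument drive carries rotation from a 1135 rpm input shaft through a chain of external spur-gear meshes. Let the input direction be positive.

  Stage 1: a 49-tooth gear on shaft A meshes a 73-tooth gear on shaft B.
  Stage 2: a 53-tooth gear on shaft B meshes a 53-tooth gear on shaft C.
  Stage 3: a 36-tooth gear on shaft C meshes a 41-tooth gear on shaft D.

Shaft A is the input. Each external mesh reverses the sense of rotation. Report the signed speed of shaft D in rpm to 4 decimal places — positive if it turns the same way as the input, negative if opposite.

Stage 1 [49T→73T]: ω = 1135.0000×49/73 = 761.8493 rpm, dir flips to −; running = −761.8493
Stage 2 [53T→53T]: ω = 761.8493×53/53 = 761.8493 rpm, dir flips to +; running = +761.8493
Stage 3 [36T→41T]: ω = 761.8493×36/41 = 668.9409 rpm, dir flips to −; running = −668.9409

-668.9409 rpm (opposite to input, |ω| = 668.9409 rpm)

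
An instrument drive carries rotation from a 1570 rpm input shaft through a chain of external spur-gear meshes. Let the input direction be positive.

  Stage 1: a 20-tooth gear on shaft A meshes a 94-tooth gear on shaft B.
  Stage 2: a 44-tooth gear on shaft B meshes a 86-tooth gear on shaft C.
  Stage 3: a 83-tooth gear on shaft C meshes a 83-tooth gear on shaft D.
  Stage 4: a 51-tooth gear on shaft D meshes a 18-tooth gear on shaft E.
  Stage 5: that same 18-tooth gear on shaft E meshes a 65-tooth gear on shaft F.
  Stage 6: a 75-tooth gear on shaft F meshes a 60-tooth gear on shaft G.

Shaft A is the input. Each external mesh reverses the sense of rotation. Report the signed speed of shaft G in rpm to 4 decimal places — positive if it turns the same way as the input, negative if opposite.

+167.6188 rpm (same as input, |ω| = 167.6188 rpm)

Stage 1 [20T→94T]: ω = 1570.0000×20/94 = 334.0426 rpm, dir flips to −; running = −334.0426
Stage 2 [44T→86T]: ω = 334.0426×44/86 = 170.9055 rpm, dir flips to +; running = +170.9055
Stage 3 [83T→83T]: ω = 170.9055×83/83 = 170.9055 rpm, dir flips to −; running = −170.9055
Stage 4 [51T→18T]: ω = 170.9055×51/18 = 484.2322 rpm, dir flips to +; running = +484.2322
Stage 5 [18T→65T]: ω = 484.2322×18/65 = 134.0951 rpm, dir flips to −; running = −134.0951
Stage 6 [75T→60T]: ω = 134.0951×75/60 = 167.6188 rpm, dir flips to +; running = +167.6188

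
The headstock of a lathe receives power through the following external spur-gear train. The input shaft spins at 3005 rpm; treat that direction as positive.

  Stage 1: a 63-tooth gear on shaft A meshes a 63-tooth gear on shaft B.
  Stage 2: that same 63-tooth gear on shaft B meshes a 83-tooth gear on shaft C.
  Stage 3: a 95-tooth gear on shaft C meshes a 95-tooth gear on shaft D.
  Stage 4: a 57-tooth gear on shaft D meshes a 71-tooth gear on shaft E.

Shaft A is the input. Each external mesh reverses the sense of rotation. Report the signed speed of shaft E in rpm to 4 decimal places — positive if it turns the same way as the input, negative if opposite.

+1831.1480 rpm (same as input, |ω| = 1831.1480 rpm)

Stage 1 [63T→63T]: ω = 3005.0000×63/63 = 3005.0000 rpm, dir flips to −; running = −3005.0000
Stage 2 [63T→83T]: ω = 3005.0000×63/83 = 2280.9036 rpm, dir flips to +; running = +2280.9036
Stage 3 [95T→95T]: ω = 2280.9036×95/95 = 2280.9036 rpm, dir flips to −; running = −2280.9036
Stage 4 [57T→71T]: ω = 2280.9036×57/71 = 1831.1480 rpm, dir flips to +; running = +1831.1480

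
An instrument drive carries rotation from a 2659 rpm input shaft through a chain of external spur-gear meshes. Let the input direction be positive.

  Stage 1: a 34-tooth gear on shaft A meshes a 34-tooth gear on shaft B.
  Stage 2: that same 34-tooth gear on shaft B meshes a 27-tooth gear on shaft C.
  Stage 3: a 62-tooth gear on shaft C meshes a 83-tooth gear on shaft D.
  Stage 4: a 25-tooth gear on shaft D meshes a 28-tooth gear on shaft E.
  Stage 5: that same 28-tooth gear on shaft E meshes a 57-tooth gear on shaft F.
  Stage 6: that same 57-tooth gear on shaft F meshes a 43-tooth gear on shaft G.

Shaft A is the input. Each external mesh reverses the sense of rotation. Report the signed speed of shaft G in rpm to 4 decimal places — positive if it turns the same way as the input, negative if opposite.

Stage 1 [34T→34T]: ω = 2659.0000×34/34 = 2659.0000 rpm, dir flips to −; running = −2659.0000
Stage 2 [34T→27T]: ω = 2659.0000×34/27 = 3348.3704 rpm, dir flips to +; running = +3348.3704
Stage 3 [62T→83T]: ω = 3348.3704×62/83 = 2501.1923 rpm, dir flips to −; running = −2501.1923
Stage 4 [25T→28T]: ω = 2501.1923×25/28 = 2233.2074 rpm, dir flips to +; running = +2233.2074
Stage 5 [28T→57T]: ω = 2233.2074×28/57 = 1097.0142 rpm, dir flips to −; running = −1097.0142
Stage 6 [57T→43T]: ω = 1097.0142×57/43 = 1454.1816 rpm, dir flips to +; running = +1454.1816

+1454.1816 rpm (same as input, |ω| = 1454.1816 rpm)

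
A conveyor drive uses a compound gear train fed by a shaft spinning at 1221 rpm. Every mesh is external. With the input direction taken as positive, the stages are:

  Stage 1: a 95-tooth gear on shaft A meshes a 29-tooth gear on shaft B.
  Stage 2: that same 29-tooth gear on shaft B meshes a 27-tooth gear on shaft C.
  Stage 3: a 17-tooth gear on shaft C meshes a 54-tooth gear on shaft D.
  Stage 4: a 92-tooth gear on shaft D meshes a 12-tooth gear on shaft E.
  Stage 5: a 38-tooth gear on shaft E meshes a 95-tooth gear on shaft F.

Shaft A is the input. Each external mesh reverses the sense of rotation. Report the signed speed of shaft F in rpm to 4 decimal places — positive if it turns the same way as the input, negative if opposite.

Stage 1 [95T→29T]: ω = 1221.0000×95/29 = 3999.8276 rpm, dir flips to −; running = −3999.8276
Stage 2 [29T→27T]: ω = 3999.8276×29/27 = 4296.1111 rpm, dir flips to +; running = +4296.1111
Stage 3 [17T→54T]: ω = 4296.1111×17/54 = 1352.4794 rpm, dir flips to −; running = −1352.4794
Stage 4 [92T→12T]: ω = 1352.4794×92/12 = 10369.0089 rpm, dir flips to +; running = +10369.0089
Stage 5 [38T→95T]: ω = 10369.0089×38/95 = 4147.6036 rpm, dir flips to −; running = −4147.6036

-4147.6036 rpm (opposite to input, |ω| = 4147.6036 rpm)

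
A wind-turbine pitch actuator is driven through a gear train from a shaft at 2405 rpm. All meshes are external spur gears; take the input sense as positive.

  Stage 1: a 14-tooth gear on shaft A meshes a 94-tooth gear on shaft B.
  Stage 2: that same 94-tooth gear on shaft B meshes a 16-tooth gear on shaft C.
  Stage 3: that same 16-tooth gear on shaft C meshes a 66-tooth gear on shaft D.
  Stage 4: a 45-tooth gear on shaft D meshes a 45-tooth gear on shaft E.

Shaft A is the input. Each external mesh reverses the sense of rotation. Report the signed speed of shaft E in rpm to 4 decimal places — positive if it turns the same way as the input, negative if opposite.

+510.1515 rpm (same as input, |ω| = 510.1515 rpm)

Stage 1 [14T→94T]: ω = 2405.0000×14/94 = 358.1915 rpm, dir flips to −; running = −358.1915
Stage 2 [94T→16T]: ω = 358.1915×94/16 = 2104.3750 rpm, dir flips to +; running = +2104.3750
Stage 3 [16T→66T]: ω = 2104.3750×16/66 = 510.1515 rpm, dir flips to −; running = −510.1515
Stage 4 [45T→45T]: ω = 510.1515×45/45 = 510.1515 rpm, dir flips to +; running = +510.1515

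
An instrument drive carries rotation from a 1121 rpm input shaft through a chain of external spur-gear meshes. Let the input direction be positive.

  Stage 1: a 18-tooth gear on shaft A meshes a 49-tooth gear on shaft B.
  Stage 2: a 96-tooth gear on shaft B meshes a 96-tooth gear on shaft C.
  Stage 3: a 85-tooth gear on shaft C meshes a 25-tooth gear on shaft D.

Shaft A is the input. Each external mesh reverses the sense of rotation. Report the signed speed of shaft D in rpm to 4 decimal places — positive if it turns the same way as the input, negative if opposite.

-1400.1061 rpm (opposite to input, |ω| = 1400.1061 rpm)

Stage 1 [18T→49T]: ω = 1121.0000×18/49 = 411.7959 rpm, dir flips to −; running = −411.7959
Stage 2 [96T→96T]: ω = 411.7959×96/96 = 411.7959 rpm, dir flips to +; running = +411.7959
Stage 3 [85T→25T]: ω = 411.7959×85/25 = 1400.1061 rpm, dir flips to −; running = −1400.1061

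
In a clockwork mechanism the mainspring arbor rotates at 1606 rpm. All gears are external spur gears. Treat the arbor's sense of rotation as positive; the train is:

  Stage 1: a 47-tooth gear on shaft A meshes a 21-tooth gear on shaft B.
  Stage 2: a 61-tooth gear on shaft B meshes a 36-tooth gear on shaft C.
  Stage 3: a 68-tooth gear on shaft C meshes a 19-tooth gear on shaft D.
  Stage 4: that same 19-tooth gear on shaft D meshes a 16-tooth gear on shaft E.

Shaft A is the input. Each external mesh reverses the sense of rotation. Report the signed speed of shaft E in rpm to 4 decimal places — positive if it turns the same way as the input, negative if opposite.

Stage 1 [47T→21T]: ω = 1606.0000×47/21 = 3594.3810 rpm, dir flips to −; running = −3594.3810
Stage 2 [61T→36T]: ω = 3594.3810×61/36 = 6090.4788 rpm, dir flips to +; running = +6090.4788
Stage 3 [68T→19T]: ω = 6090.4788×68/19 = 21797.5032 rpm, dir flips to −; running = −21797.5032
Stage 4 [19T→16T]: ω = 21797.5032×19/16 = 25884.5351 rpm, dir flips to +; running = +25884.5351

+25884.5351 rpm (same as input, |ω| = 25884.5351 rpm)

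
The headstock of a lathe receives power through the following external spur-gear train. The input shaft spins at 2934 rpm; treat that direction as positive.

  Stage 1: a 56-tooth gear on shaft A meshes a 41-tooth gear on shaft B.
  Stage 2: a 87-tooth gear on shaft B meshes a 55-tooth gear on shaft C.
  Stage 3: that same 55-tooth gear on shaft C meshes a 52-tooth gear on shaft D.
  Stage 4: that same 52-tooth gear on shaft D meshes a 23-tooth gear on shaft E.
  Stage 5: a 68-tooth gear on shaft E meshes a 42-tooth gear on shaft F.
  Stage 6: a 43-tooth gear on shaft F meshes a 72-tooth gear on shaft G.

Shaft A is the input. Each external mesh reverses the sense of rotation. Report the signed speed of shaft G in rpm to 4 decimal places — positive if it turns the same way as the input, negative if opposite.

+14657.2089 rpm (same as input, |ω| = 14657.2089 rpm)

Stage 1 [56T→41T]: ω = 2934.0000×56/41 = 4007.4146 rpm, dir flips to −; running = −4007.4146
Stage 2 [87T→55T]: ω = 4007.4146×87/55 = 6339.0013 rpm, dir flips to +; running = +6339.0013
Stage 3 [55T→52T]: ω = 6339.0013×55/52 = 6704.7129 rpm, dir flips to −; running = −6704.7129
Stage 4 [52T→23T]: ω = 6704.7129×52/23 = 15158.4814 rpm, dir flips to +; running = +15158.4814
Stage 5 [68T→42T]: ω = 15158.4814×68/42 = 24542.3033 rpm, dir flips to −; running = −24542.3033
Stage 6 [43T→72T]: ω = 24542.3033×43/72 = 14657.2089 rpm, dir flips to +; running = +14657.2089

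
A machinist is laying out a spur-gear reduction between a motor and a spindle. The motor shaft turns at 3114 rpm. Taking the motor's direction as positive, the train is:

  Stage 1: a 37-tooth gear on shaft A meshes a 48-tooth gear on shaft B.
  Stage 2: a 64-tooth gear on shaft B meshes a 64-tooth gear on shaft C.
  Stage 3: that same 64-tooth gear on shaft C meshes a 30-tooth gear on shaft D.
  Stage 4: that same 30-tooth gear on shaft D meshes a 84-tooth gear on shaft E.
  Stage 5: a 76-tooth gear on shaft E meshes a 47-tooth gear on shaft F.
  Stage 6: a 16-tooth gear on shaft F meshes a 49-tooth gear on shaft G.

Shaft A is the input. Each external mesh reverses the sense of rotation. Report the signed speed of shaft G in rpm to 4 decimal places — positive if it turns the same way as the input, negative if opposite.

+965.6493 rpm (same as input, |ω| = 965.6493 rpm)

Stage 1 [37T→48T]: ω = 3114.0000×37/48 = 2400.3750 rpm, dir flips to −; running = −2400.3750
Stage 2 [64T→64T]: ω = 2400.3750×64/64 = 2400.3750 rpm, dir flips to +; running = +2400.3750
Stage 3 [64T→30T]: ω = 2400.3750×64/30 = 5120.8000 rpm, dir flips to −; running = −5120.8000
Stage 4 [30T→84T]: ω = 5120.8000×30/84 = 1828.8571 rpm, dir flips to +; running = +1828.8571
Stage 5 [76T→47T]: ω = 1828.8571×76/47 = 2957.3009 rpm, dir flips to −; running = −2957.3009
Stage 6 [16T→49T]: ω = 2957.3009×16/49 = 965.6493 rpm, dir flips to +; running = +965.6493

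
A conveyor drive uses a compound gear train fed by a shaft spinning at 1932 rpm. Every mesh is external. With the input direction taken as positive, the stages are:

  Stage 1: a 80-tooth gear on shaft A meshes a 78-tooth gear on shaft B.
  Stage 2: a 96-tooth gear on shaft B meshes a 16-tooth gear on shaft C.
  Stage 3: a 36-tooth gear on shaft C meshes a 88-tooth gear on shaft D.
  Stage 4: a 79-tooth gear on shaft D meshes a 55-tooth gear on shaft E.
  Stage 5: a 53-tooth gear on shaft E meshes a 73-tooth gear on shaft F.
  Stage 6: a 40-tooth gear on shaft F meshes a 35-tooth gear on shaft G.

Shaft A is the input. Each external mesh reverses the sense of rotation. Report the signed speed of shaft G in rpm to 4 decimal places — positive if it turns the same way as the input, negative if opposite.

Stage 1 [80T→78T]: ω = 1932.0000×80/78 = 1981.5385 rpm, dir flips to −; running = −1981.5385
Stage 2 [96T→16T]: ω = 1981.5385×96/16 = 11889.2308 rpm, dir flips to +; running = +11889.2308
Stage 3 [36T→88T]: ω = 11889.2308×36/88 = 4863.7762 rpm, dir flips to −; running = −4863.7762
Stage 4 [79T→55T]: ω = 4863.7762×79/55 = 6986.1513 rpm, dir flips to +; running = +6986.1513
Stage 5 [53T→73T]: ω = 6986.1513×53/73 = 5072.1372 rpm, dir flips to −; running = −5072.1372
Stage 6 [40T→35T]: ω = 5072.1372×40/35 = 5796.7283 rpm, dir flips to +; running = +5796.7283

+5796.7283 rpm (same as input, |ω| = 5796.7283 rpm)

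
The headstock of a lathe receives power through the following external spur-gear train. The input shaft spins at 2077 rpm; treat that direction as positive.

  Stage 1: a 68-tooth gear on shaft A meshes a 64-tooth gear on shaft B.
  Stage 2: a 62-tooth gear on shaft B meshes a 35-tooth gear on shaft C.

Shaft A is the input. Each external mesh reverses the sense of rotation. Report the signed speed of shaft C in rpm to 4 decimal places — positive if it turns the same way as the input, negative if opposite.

Stage 1 [68T→64T]: ω = 2077.0000×68/64 = 2206.8125 rpm, dir flips to −; running = −2206.8125
Stage 2 [62T→35T]: ω = 2206.8125×62/35 = 3909.2107 rpm, dir flips to +; running = +3909.2107

+3909.2107 rpm (same as input, |ω| = 3909.2107 rpm)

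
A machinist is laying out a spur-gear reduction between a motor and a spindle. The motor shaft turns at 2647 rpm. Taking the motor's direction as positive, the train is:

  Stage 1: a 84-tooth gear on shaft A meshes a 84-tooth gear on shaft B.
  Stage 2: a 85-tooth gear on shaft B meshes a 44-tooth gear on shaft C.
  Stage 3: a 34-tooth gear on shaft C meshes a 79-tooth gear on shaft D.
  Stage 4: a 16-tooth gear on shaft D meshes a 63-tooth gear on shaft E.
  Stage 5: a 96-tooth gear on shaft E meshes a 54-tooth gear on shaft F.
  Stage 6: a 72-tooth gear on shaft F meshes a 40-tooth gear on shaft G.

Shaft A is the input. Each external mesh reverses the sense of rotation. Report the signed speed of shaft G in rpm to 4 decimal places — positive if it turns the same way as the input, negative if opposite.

+1788.5514 rpm (same as input, |ω| = 1788.5514 rpm)

Stage 1 [84T→84T]: ω = 2647.0000×84/84 = 2647.0000 rpm, dir flips to −; running = −2647.0000
Stage 2 [85T→44T]: ω = 2647.0000×85/44 = 5113.5227 rpm, dir flips to +; running = +5113.5227
Stage 3 [34T→79T]: ω = 5113.5227×34/79 = 2200.7566 rpm, dir flips to −; running = −2200.7566
Stage 4 [16T→63T]: ω = 2200.7566×16/63 = 558.9223 rpm, dir flips to +; running = +558.9223
Stage 5 [96T→54T]: ω = 558.9223×96/54 = 993.6397 rpm, dir flips to −; running = −993.6397
Stage 6 [72T→40T]: ω = 993.6397×72/40 = 1788.5514 rpm, dir flips to +; running = +1788.5514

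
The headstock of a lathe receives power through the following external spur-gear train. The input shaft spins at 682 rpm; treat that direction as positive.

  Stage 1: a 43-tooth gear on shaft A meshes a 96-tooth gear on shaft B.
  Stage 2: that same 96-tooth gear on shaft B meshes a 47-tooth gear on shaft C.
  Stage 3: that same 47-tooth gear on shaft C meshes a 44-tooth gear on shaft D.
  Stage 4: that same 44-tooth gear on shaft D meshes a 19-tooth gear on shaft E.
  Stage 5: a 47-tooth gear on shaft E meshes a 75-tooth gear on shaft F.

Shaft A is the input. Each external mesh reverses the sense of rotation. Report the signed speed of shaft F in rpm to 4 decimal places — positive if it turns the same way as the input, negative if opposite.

-967.2435 rpm (opposite to input, |ω| = 967.2435 rpm)

Stage 1 [43T→96T]: ω = 682.0000×43/96 = 305.4792 rpm, dir flips to −; running = −305.4792
Stage 2 [96T→47T]: ω = 305.4792×96/47 = 623.9574 rpm, dir flips to +; running = +623.9574
Stage 3 [47T→44T]: ω = 623.9574×47/44 = 666.5000 rpm, dir flips to −; running = −666.5000
Stage 4 [44T→19T]: ω = 666.5000×44/19 = 1543.4737 rpm, dir flips to +; running = +1543.4737
Stage 5 [47T→75T]: ω = 1543.4737×47/75 = 967.2435 rpm, dir flips to −; running = −967.2435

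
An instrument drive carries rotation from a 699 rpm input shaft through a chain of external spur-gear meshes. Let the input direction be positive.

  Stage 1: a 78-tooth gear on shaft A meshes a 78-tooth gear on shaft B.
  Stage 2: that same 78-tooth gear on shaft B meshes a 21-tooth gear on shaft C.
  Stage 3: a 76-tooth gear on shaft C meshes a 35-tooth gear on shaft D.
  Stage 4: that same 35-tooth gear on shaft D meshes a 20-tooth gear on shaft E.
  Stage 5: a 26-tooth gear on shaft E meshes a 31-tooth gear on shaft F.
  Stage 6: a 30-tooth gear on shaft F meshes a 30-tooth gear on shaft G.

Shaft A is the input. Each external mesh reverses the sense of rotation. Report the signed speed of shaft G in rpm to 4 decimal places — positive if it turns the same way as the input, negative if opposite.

+8274.6138 rpm (same as input, |ω| = 8274.6138 rpm)

Stage 1 [78T→78T]: ω = 699.0000×78/78 = 699.0000 rpm, dir flips to −; running = −699.0000
Stage 2 [78T→21T]: ω = 699.0000×78/21 = 2596.2857 rpm, dir flips to +; running = +2596.2857
Stage 3 [76T→35T]: ω = 2596.2857×76/35 = 5637.6490 rpm, dir flips to −; running = −5637.6490
Stage 4 [35T→20T]: ω = 5637.6490×35/20 = 9865.8857 rpm, dir flips to +; running = +9865.8857
Stage 5 [26T→31T]: ω = 9865.8857×26/31 = 8274.6138 rpm, dir flips to −; running = −8274.6138
Stage 6 [30T→30T]: ω = 8274.6138×30/30 = 8274.6138 rpm, dir flips to +; running = +8274.6138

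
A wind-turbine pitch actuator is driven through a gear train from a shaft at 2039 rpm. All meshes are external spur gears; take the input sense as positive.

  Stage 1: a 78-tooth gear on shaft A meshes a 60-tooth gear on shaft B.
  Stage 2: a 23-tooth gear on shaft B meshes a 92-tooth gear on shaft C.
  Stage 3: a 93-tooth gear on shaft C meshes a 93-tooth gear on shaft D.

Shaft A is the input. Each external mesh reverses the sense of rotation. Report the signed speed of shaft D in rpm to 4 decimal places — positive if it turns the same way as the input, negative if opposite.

Stage 1 [78T→60T]: ω = 2039.0000×78/60 = 2650.7000 rpm, dir flips to −; running = −2650.7000
Stage 2 [23T→92T]: ω = 2650.7000×23/92 = 662.6750 rpm, dir flips to +; running = +662.6750
Stage 3 [93T→93T]: ω = 662.6750×93/93 = 662.6750 rpm, dir flips to −; running = −662.6750

-662.6750 rpm (opposite to input, |ω| = 662.6750 rpm)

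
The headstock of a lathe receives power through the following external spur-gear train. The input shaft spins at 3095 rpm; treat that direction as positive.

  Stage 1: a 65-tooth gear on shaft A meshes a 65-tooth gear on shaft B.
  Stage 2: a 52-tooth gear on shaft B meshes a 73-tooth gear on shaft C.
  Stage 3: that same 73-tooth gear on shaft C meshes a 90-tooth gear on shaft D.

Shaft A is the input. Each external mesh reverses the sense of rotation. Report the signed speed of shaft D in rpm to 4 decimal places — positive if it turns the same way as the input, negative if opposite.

Stage 1 [65T→65T]: ω = 3095.0000×65/65 = 3095.0000 rpm, dir flips to −; running = −3095.0000
Stage 2 [52T→73T]: ω = 3095.0000×52/73 = 2204.6575 rpm, dir flips to +; running = +2204.6575
Stage 3 [73T→90T]: ω = 2204.6575×73/90 = 1788.2222 rpm, dir flips to −; running = −1788.2222

-1788.2222 rpm (opposite to input, |ω| = 1788.2222 rpm)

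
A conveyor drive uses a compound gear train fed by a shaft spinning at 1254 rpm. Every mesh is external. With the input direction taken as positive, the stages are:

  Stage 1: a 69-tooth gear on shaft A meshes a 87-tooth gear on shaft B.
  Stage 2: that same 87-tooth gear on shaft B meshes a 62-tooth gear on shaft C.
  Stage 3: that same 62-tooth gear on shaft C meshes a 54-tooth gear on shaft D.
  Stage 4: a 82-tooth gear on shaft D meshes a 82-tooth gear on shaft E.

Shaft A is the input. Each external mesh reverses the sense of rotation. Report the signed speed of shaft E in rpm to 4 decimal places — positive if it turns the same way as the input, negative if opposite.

+1602.3333 rpm (same as input, |ω| = 1602.3333 rpm)

Stage 1 [69T→87T]: ω = 1254.0000×69/87 = 994.5517 rpm, dir flips to −; running = −994.5517
Stage 2 [87T→62T]: ω = 994.5517×87/62 = 1395.5806 rpm, dir flips to +; running = +1395.5806
Stage 3 [62T→54T]: ω = 1395.5806×62/54 = 1602.3333 rpm, dir flips to −; running = −1602.3333
Stage 4 [82T→82T]: ω = 1602.3333×82/82 = 1602.3333 rpm, dir flips to +; running = +1602.3333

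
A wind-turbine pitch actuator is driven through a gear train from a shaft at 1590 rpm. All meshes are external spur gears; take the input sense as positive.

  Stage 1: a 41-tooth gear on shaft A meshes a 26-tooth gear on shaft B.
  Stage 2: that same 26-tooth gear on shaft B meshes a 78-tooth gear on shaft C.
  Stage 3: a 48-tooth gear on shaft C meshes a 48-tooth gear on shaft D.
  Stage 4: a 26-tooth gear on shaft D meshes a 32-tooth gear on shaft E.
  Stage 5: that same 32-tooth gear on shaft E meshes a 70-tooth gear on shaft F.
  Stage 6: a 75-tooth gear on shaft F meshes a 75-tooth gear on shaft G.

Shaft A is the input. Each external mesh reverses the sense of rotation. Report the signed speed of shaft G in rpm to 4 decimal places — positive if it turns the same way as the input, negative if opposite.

+310.4286 rpm (same as input, |ω| = 310.4286 rpm)

Stage 1 [41T→26T]: ω = 1590.0000×41/26 = 2507.3077 rpm, dir flips to −; running = −2507.3077
Stage 2 [26T→78T]: ω = 2507.3077×26/78 = 835.7692 rpm, dir flips to +; running = +835.7692
Stage 3 [48T→48T]: ω = 835.7692×48/48 = 835.7692 rpm, dir flips to −; running = −835.7692
Stage 4 [26T→32T]: ω = 835.7692×26/32 = 679.0625 rpm, dir flips to +; running = +679.0625
Stage 5 [32T→70T]: ω = 679.0625×32/70 = 310.4286 rpm, dir flips to −; running = −310.4286
Stage 6 [75T→75T]: ω = 310.4286×75/75 = 310.4286 rpm, dir flips to +; running = +310.4286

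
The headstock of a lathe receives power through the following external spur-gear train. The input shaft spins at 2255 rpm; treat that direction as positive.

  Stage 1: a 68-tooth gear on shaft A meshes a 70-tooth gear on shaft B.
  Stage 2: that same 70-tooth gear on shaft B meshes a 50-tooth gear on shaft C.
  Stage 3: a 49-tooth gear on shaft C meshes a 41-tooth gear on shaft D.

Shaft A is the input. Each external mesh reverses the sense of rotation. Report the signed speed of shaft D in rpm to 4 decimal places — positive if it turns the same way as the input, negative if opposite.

Stage 1 [68T→70T]: ω = 2255.0000×68/70 = 2190.5714 rpm, dir flips to −; running = −2190.5714
Stage 2 [70T→50T]: ω = 2190.5714×70/50 = 3066.8000 rpm, dir flips to +; running = +3066.8000
Stage 3 [49T→41T]: ω = 3066.8000×49/41 = 3665.2000 rpm, dir flips to −; running = −3665.2000

-3665.2000 rpm (opposite to input, |ω| = 3665.2000 rpm)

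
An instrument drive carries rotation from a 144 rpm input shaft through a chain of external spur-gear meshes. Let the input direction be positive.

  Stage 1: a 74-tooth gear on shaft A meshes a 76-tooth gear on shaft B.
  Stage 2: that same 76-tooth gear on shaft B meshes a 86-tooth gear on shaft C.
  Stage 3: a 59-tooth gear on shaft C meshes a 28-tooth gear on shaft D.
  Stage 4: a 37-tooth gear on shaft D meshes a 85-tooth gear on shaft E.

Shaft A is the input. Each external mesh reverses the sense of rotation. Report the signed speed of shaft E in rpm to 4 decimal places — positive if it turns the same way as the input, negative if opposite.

Stage 1 [74T→76T]: ω = 144.0000×74/76 = 140.2105 rpm, dir flips to −; running = −140.2105
Stage 2 [76T→86T]: ω = 140.2105×76/86 = 123.9070 rpm, dir flips to +; running = +123.9070
Stage 3 [59T→28T]: ω = 123.9070×59/28 = 261.0897 rpm, dir flips to −; running = −261.0897
Stage 4 [37T→85T]: ω = 261.0897×37/85 = 113.6508 rpm, dir flips to +; running = +113.6508

+113.6508 rpm (same as input, |ω| = 113.6508 rpm)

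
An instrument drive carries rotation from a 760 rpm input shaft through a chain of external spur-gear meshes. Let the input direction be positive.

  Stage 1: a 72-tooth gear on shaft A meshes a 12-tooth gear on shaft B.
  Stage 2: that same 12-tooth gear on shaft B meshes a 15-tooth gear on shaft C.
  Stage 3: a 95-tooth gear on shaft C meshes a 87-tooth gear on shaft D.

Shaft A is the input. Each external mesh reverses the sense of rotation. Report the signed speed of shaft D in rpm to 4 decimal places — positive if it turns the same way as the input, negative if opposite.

-3983.4483 rpm (opposite to input, |ω| = 3983.4483 rpm)

Stage 1 [72T→12T]: ω = 760.0000×72/12 = 4560.0000 rpm, dir flips to −; running = −4560.0000
Stage 2 [12T→15T]: ω = 4560.0000×12/15 = 3648.0000 rpm, dir flips to +; running = +3648.0000
Stage 3 [95T→87T]: ω = 3648.0000×95/87 = 3983.4483 rpm, dir flips to −; running = −3983.4483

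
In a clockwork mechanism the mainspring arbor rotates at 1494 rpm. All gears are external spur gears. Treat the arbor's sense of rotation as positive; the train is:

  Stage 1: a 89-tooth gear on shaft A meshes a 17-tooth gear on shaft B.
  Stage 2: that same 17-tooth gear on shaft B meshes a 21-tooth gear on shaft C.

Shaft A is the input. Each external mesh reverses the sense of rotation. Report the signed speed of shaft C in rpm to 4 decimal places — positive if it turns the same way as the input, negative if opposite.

Stage 1 [89T→17T]: ω = 1494.0000×89/17 = 7821.5294 rpm, dir flips to −; running = −7821.5294
Stage 2 [17T→21T]: ω = 7821.5294×17/21 = 6331.7143 rpm, dir flips to +; running = +6331.7143

+6331.7143 rpm (same as input, |ω| = 6331.7143 rpm)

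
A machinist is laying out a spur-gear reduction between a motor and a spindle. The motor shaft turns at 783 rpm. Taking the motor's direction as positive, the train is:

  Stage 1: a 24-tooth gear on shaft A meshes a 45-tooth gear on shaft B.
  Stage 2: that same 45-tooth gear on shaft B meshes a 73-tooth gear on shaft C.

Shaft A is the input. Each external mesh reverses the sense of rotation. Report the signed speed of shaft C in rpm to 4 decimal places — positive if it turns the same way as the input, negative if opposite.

Stage 1 [24T→45T]: ω = 783.0000×24/45 = 417.6000 rpm, dir flips to −; running = −417.6000
Stage 2 [45T→73T]: ω = 417.6000×45/73 = 257.4247 rpm, dir flips to +; running = +257.4247

+257.4247 rpm (same as input, |ω| = 257.4247 rpm)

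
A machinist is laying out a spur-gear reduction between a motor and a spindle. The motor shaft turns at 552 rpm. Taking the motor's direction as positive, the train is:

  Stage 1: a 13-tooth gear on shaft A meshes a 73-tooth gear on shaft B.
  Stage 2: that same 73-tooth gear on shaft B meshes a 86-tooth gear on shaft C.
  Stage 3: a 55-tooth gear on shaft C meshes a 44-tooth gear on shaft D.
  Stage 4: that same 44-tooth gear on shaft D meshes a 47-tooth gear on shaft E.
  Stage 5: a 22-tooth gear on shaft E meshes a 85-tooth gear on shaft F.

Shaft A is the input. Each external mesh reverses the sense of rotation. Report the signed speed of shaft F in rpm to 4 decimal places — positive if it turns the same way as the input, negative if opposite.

-25.2728 rpm (opposite to input, |ω| = 25.2728 rpm)

Stage 1 [13T→73T]: ω = 552.0000×13/73 = 98.3014 rpm, dir flips to −; running = −98.3014
Stage 2 [73T→86T]: ω = 98.3014×73/86 = 83.4419 rpm, dir flips to +; running = +83.4419
Stage 3 [55T→44T]: ω = 83.4419×55/44 = 104.3023 rpm, dir flips to −; running = −104.3023
Stage 4 [44T→47T]: ω = 104.3023×44/47 = 97.6447 rpm, dir flips to +; running = +97.6447
Stage 5 [22T→85T]: ω = 97.6447×22/85 = 25.2728 rpm, dir flips to −; running = −25.2728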